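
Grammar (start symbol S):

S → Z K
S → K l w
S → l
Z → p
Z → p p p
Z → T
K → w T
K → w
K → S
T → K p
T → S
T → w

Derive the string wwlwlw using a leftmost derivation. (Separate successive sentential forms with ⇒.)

S⇒Klw⇒Slw⇒Klwlw⇒wTlwlw⇒wwlwlw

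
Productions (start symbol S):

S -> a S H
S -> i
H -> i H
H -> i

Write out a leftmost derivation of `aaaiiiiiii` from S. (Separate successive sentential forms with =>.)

S => aSH   [S -> a S H]
aSH => aaSHH   [S -> a S H]
aaSHH => aaaSHHH   [S -> a S H]
aaaSHHH => aaaiHHH   [S -> i]
aaaiHHH => aaaiiHHH   [H -> i H]
aaaiiHHH => aaaiiiHHH   [H -> i H]
aaaiiiHHH => aaaiiiiHHH   [H -> i H]
aaaiiiiHHH => aaaiiiiiHH   [H -> i]
aaaiiiiiHH => aaaiiiiiiH   [H -> i]
aaaiiiiiiH => aaaiiiiiii   [H -> i]

S=>aSH=>aaSHH=>aaaSHHH=>aaaiHHH=>aaaiiHHH=>aaaiiiHHH=>aaaiiiiHHH=>aaaiiiiiHH=>aaaiiiiiiH=>aaaiiiiiii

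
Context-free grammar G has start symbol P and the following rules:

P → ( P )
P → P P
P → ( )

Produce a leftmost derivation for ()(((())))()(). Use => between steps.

P=>PP=>PPP=>PPPP=>()PPP=>()(P)PP=>()((P))PP=>()(((P)))PP=>()(((())))PP=>()(((())))()P=>()(((())))()()

P => PP   [P → P P]
PP => PPP   [P → P P]
PPP => PPPP   [P → P P]
PPPP => ()PPP   [P → ( )]
()PPP => ()(P)PP   [P → ( P )]
()(P)PP => ()((P))PP   [P → ( P )]
()((P))PP => ()(((P)))PP   [P → ( P )]
()(((P)))PP => ()(((())))PP   [P → ( )]
()(((())))PP => ()(((())))()P   [P → ( )]
()(((())))()P => ()(((())))()()   [P → ( )]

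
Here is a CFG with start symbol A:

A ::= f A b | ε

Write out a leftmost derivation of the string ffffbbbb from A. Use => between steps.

A=>fAb=>ffAbb=>fffAbbb=>ffffAbbbb=>ffffbbbb

A => fAb   [A ::= f A b]
fAb => ffAbb   [A ::= f A b]
ffAbb => fffAbbb   [A ::= f A b]
fffAbbb => ffffAbbbb   [A ::= f A b]
ffffAbbbb => ffffbbbb   [A ::= ε]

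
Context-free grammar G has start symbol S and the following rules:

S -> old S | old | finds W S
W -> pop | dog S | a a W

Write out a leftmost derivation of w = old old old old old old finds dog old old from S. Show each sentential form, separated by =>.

S => old S   [S -> old S]
old S => old old S   [S -> old S]
old old S => old old old S   [S -> old S]
old old old S => old old old old S   [S -> old S]
old old old old S => old old old old old S   [S -> old S]
old old old old old S => old old old old old old S   [S -> old S]
old old old old old old S => old old old old old old finds W S   [S -> finds W S]
old old old old old old finds W S => old old old old old old finds dog S S   [W -> dog S]
old old old old old old finds dog S S => old old old old old old finds dog old S   [S -> old]
old old old old old old finds dog old S => old old old old old old finds dog old old   [S -> old]

S => old S => old old S => old old old S => old old old old S => old old old old old S => old old old old old old S => old old old old old old finds W S => old old old old old old finds dog S S => old old old old old old finds dog old S => old old old old old old finds dog old old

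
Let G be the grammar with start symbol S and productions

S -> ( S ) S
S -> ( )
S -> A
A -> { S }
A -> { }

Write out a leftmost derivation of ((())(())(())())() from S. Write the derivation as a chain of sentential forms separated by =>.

S => (S)S => ((S)S)S => ((())S)S => ((())(S)S)S => ((())(())S)S => ((())(())(S)S)S => ((())(())(())S)S => ((())(())(())())S => ((())(())(())())()

S => (S)S   [S -> ( S ) S]
(S)S => ((S)S)S   [S -> ( S ) S]
((S)S)S => ((())S)S   [S -> ( )]
((())S)S => ((())(S)S)S   [S -> ( S ) S]
((())(S)S)S => ((())(())S)S   [S -> ( )]
((())(())S)S => ((())(())(S)S)S   [S -> ( S ) S]
((())(())(S)S)S => ((())(())(())S)S   [S -> ( )]
((())(())(())S)S => ((())(())(())())S   [S -> ( )]
((())(())(())())S => ((())(())(())())()   [S -> ( )]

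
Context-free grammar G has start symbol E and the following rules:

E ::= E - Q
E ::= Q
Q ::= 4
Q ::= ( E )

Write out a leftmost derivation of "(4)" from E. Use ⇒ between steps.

E ⇒ Q   [E ::= Q]
Q ⇒ (E)   [Q ::= ( E )]
(E) ⇒ (Q)   [E ::= Q]
(Q) ⇒ (4)   [Q ::= 4]

E ⇒ Q ⇒ (E) ⇒ (Q) ⇒ (4)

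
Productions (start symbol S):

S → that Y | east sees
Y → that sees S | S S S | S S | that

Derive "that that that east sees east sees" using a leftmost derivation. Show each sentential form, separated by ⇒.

S ⇒ that Y ⇒ that S S S ⇒ that that Y S S ⇒ that that that S S ⇒ that that that east sees S ⇒ that that that east sees east sees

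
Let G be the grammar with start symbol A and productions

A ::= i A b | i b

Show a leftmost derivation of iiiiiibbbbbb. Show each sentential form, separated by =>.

A=>iAb=>iiAbb=>iiiAbbb=>iiiiAbbbb=>iiiiiAbbbbb=>iiiiiibbbbbb

A => iAb   [A ::= i A b]
iAb => iiAbb   [A ::= i A b]
iiAbb => iiiAbbb   [A ::= i A b]
iiiAbbb => iiiiAbbbb   [A ::= i A b]
iiiiAbbbb => iiiiiAbbbbb   [A ::= i A b]
iiiiiAbbbbb => iiiiiibbbbbb   [A ::= i b]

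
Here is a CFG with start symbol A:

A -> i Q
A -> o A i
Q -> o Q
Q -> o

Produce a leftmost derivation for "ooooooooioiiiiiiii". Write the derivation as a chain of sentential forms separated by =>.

A => oAi   [A -> o A i]
oAi => ooAii   [A -> o A i]
ooAii => oooAiii   [A -> o A i]
oooAiii => ooooAiiii   [A -> o A i]
ooooAiiii => oooooAiiiii   [A -> o A i]
oooooAiiiii => ooooooAiiiiii   [A -> o A i]
ooooooAiiiiii => oooooooAiiiiiii   [A -> o A i]
oooooooAiiiiiii => ooooooooAiiiiiiii   [A -> o A i]
ooooooooAiiiiiiii => ooooooooiQiiiiiiii   [A -> i Q]
ooooooooiQiiiiiiii => ooooooooioiiiiiiii   [Q -> o]

A => oAi => ooAii => oooAiii => ooooAiiii => oooooAiiiii => ooooooAiiiiii => oooooooAiiiiiii => ooooooooAiiiiiiii => ooooooooiQiiiiiiii => ooooooooioiiiiiiii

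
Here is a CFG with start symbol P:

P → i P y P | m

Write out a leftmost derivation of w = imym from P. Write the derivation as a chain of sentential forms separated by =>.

P=>iPyP=>imyP=>imym

P => iPyP   [P → i P y P]
iPyP => imyP   [P → m]
imyP => imym   [P → m]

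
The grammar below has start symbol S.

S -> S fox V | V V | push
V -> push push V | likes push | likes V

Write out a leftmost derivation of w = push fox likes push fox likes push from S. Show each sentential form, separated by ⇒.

S ⇒ S fox V   [S -> S fox V]
S fox V ⇒ S fox V fox V   [S -> S fox V]
S fox V fox V ⇒ push fox V fox V   [S -> push]
push fox V fox V ⇒ push fox likes push fox V   [V -> likes push]
push fox likes push fox V ⇒ push fox likes push fox likes push   [V -> likes push]

S ⇒ S fox V ⇒ S fox V fox V ⇒ push fox V fox V ⇒ push fox likes push fox V ⇒ push fox likes push fox likes push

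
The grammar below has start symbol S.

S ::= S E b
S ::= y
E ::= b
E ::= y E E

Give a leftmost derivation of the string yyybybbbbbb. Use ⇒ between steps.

S ⇒ SEb   [S ::= S E b]
SEb ⇒ SEbEb   [S ::= S E b]
SEbEb ⇒ yEbEb   [S ::= y]
yEbEb ⇒ yyEEbEb   [E ::= y E E]
yyEEbEb ⇒ yyyEEEbEb   [E ::= y E E]
yyyEEEbEb ⇒ yyybEEbEb   [E ::= b]
yyybEEbEb ⇒ yyybyEEEbEb   [E ::= y E E]
yyybyEEEbEb ⇒ yyybybEEbEb   [E ::= b]
yyybybEEbEb ⇒ yyybybbEbEb   [E ::= b]
yyybybbEbEb ⇒ yyybybbbbEb   [E ::= b]
yyybybbbbEb ⇒ yyybybbbbbb   [E ::= b]

S⇒SEb⇒SEbEb⇒yEbEb⇒yyEEbEb⇒yyyEEEbEb⇒yyybEEbEb⇒yyybyEEEbEb⇒yyybybEEbEb⇒yyybybbEbEb⇒yyybybbbbEb⇒yyybybbbbbb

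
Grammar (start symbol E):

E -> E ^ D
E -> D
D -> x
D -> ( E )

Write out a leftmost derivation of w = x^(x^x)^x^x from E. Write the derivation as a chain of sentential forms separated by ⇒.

E ⇒ E^D ⇒ E^D^D ⇒ E^D^D^D ⇒ D^D^D^D ⇒ x^D^D^D ⇒ x^(E)^D^D ⇒ x^(E^D)^D^D ⇒ x^(D^D)^D^D ⇒ x^(x^D)^D^D ⇒ x^(x^x)^D^D ⇒ x^(x^x)^x^D ⇒ x^(x^x)^x^x

E ⇒ E^D   [E -> E ^ D]
E^D ⇒ E^D^D   [E -> E ^ D]
E^D^D ⇒ E^D^D^D   [E -> E ^ D]
E^D^D^D ⇒ D^D^D^D   [E -> D]
D^D^D^D ⇒ x^D^D^D   [D -> x]
x^D^D^D ⇒ x^(E)^D^D   [D -> ( E )]
x^(E)^D^D ⇒ x^(E^D)^D^D   [E -> E ^ D]
x^(E^D)^D^D ⇒ x^(D^D)^D^D   [E -> D]
x^(D^D)^D^D ⇒ x^(x^D)^D^D   [D -> x]
x^(x^D)^D^D ⇒ x^(x^x)^D^D   [D -> x]
x^(x^x)^D^D ⇒ x^(x^x)^x^D   [D -> x]
x^(x^x)^x^D ⇒ x^(x^x)^x^x   [D -> x]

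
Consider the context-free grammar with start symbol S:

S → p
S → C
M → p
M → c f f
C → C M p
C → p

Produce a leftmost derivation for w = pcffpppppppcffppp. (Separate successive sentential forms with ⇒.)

S⇒C⇒CMp⇒CMpMp⇒CMpMpMp⇒CMpMpMpMp⇒CMpMpMpMpMp⇒CMpMpMpMpMpMp⇒pMpMpMpMpMpMp⇒pcffpMpMpMpMpMp⇒pcffpppMpMpMpMp⇒pcffpppppMpMpMp⇒pcffpppppppMpMp⇒pcffpppppppcffpMp⇒pcffpppppppcffppp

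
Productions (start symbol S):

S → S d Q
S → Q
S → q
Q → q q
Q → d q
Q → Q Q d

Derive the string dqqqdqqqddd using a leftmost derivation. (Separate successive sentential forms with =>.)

S => Q => QQd => dqQd => dqQQdd => dqqqQdd => dqqqQQddd => dqqqdqQddd => dqqqdqqqddd

S => Q   [S → Q]
Q => QQd   [Q → Q Q d]
QQd => dqQd   [Q → d q]
dqQd => dqQQdd   [Q → Q Q d]
dqQQdd => dqqqQdd   [Q → q q]
dqqqQdd => dqqqQQddd   [Q → Q Q d]
dqqqQQddd => dqqqdqQddd   [Q → d q]
dqqqdqQddd => dqqqdqqqddd   [Q → q q]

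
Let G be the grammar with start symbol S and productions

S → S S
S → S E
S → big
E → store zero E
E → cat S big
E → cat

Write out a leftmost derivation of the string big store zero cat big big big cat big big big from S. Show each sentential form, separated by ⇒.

S ⇒ S E ⇒ big E ⇒ big store zero E ⇒ big store zero cat S big ⇒ big store zero cat S S big ⇒ big store zero cat big S big ⇒ big store zero cat big S S big ⇒ big store zero cat big big S big ⇒ big store zero cat big big S E big ⇒ big store zero cat big big big E big ⇒ big store zero cat big big big cat S big big ⇒ big store zero cat big big big cat big big big

S ⇒ S E   [S → S E]
S E ⇒ big E   [S → big]
big E ⇒ big store zero E   [E → store zero E]
big store zero E ⇒ big store zero cat S big   [E → cat S big]
big store zero cat S big ⇒ big store zero cat S S big   [S → S S]
big store zero cat S S big ⇒ big store zero cat big S big   [S → big]
big store zero cat big S big ⇒ big store zero cat big S S big   [S → S S]
big store zero cat big S S big ⇒ big store zero cat big big S big   [S → big]
big store zero cat big big S big ⇒ big store zero cat big big S E big   [S → S E]
big store zero cat big big S E big ⇒ big store zero cat big big big E big   [S → big]
big store zero cat big big big E big ⇒ big store zero cat big big big cat S big big   [E → cat S big]
big store zero cat big big big cat S big big ⇒ big store zero cat big big big cat big big big   [S → big]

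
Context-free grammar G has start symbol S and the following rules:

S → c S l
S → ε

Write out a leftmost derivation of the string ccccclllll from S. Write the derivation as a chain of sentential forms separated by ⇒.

S ⇒ cSl   [S → c S l]
cSl ⇒ ccSll   [S → c S l]
ccSll ⇒ cccSlll   [S → c S l]
cccSlll ⇒ ccccSllll   [S → c S l]
ccccSllll ⇒ cccccSlllll   [S → c S l]
cccccSlllll ⇒ ccccclllll   [S → ε]

S ⇒ cSl ⇒ ccSll ⇒ cccSlll ⇒ ccccSllll ⇒ cccccSlllll ⇒ ccccclllll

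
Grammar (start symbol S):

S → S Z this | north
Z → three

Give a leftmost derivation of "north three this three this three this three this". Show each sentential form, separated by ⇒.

S ⇒ S Z this ⇒ S Z this Z this ⇒ S Z this Z this Z this ⇒ S Z this Z this Z this Z this ⇒ north Z this Z this Z this Z this ⇒ north three this Z this Z this Z this ⇒ north three this three this Z this Z this ⇒ north three this three this three this Z this ⇒ north three this three this three this three this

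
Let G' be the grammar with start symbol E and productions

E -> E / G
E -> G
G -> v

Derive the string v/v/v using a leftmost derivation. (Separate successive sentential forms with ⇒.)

E ⇒ E/G   [E -> E / G]
E/G ⇒ E/G/G   [E -> E / G]
E/G/G ⇒ G/G/G   [E -> G]
G/G/G ⇒ v/G/G   [G -> v]
v/G/G ⇒ v/v/G   [G -> v]
v/v/G ⇒ v/v/v   [G -> v]

E⇒E/G⇒E/G/G⇒G/G/G⇒v/G/G⇒v/v/G⇒v/v/v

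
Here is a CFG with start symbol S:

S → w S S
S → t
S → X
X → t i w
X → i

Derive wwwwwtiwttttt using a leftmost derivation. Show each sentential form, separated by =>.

S => wSS => wwSSS => wwwSSSS => wwwwSSSSS => wwwwwSSSSSS => wwwwwXSSSSS => wwwwwtiwSSSSS => wwwwwtiwtSSSS => wwwwwtiwttSSS => wwwwwtiwtttSS => wwwwwtiwttttS => wwwwwtiwttttt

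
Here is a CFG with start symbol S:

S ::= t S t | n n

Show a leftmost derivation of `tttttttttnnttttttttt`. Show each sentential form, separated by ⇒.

S ⇒ tSt ⇒ ttStt ⇒ tttSttt ⇒ ttttStttt ⇒ tttttSttttt ⇒ ttttttStttttt ⇒ tttttttSttttttt ⇒ ttttttttStttttttt ⇒ tttttttttSttttttttt ⇒ tttttttttnnttttttttt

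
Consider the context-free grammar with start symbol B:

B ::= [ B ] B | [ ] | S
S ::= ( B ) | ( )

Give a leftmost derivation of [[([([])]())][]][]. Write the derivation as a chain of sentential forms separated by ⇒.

B ⇒ [B]B ⇒ [[B]B]B ⇒ [[S]B]B ⇒ [[(B)]B]B ⇒ [[([B]B)]B]B ⇒ [[([S]B)]B]B ⇒ [[([(B)]B)]B]B ⇒ [[([([])]B)]B]B ⇒ [[([([])]S)]B]B ⇒ [[([([])]())]B]B ⇒ [[([([])]())][]]B ⇒ [[([([])]())][]][]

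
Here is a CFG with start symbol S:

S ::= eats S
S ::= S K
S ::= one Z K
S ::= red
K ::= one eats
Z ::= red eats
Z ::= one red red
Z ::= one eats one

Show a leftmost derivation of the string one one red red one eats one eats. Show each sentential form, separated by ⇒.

S ⇒ S K ⇒ one Z K K ⇒ one one red red K K ⇒ one one red red one eats K ⇒ one one red red one eats one eats

S ⇒ S K   [S ::= S K]
S K ⇒ one Z K K   [S ::= one Z K]
one Z K K ⇒ one one red red K K   [Z ::= one red red]
one one red red K K ⇒ one one red red one eats K   [K ::= one eats]
one one red red one eats K ⇒ one one red red one eats one eats   [K ::= one eats]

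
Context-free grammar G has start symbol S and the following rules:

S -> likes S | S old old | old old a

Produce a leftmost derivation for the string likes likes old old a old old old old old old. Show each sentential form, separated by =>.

S => likes S   [S -> likes S]
likes S => likes likes S   [S -> likes S]
likes likes S => likes likes S old old   [S -> S old old]
likes likes S old old => likes likes S old old old old   [S -> S old old]
likes likes S old old old old => likes likes S old old old old old old   [S -> S old old]
likes likes S old old old old old old => likes likes old old a old old old old old old   [S -> old old a]

S => likes S => likes likes S => likes likes S old old => likes likes S old old old old => likes likes S old old old old old old => likes likes old old a old old old old old old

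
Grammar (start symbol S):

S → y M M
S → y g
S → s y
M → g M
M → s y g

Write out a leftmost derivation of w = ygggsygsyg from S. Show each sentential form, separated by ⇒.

S ⇒ yMM   [S → y M M]
yMM ⇒ ygMM   [M → g M]
ygMM ⇒ yggMM   [M → g M]
yggMM ⇒ ygggMM   [M → g M]
ygggMM ⇒ ygggsygM   [M → s y g]
ygggsygM ⇒ ygggsygsyg   [M → s y g]

S ⇒ yMM ⇒ ygMM ⇒ yggMM ⇒ ygggMM ⇒ ygggsygM ⇒ ygggsygsyg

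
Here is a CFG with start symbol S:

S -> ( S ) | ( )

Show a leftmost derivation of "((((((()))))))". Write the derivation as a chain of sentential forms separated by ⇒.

S⇒(S)⇒((S))⇒(((S)))⇒((((S))))⇒(((((S)))))⇒((((((S))))))⇒((((((()))))))

S ⇒ (S)   [S -> ( S )]
(S) ⇒ ((S))   [S -> ( S )]
((S)) ⇒ (((S)))   [S -> ( S )]
(((S))) ⇒ ((((S))))   [S -> ( S )]
((((S)))) ⇒ (((((S)))))   [S -> ( S )]
(((((S))))) ⇒ ((((((S))))))   [S -> ( S )]
((((((S)))))) ⇒ ((((((()))))))   [S -> ( )]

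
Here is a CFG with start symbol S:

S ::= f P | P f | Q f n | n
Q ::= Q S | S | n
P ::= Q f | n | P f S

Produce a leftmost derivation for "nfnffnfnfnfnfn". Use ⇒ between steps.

S ⇒ Qfn ⇒ QSfn ⇒ nSfn ⇒ nfPfn ⇒ nfPfSfn ⇒ nfPfSfSfn ⇒ nfPfSfSfSfn ⇒ nfPfSfSfSfSfn ⇒ nfQffSfSfSfSfn ⇒ nfnffSfSfSfSfn ⇒ nfnffnfSfSfSfn ⇒ nfnffnfnfSfSfn ⇒ nfnffnfnfnfSfn ⇒ nfnffnfnfnfnfn

S ⇒ Qfn   [S ::= Q f n]
Qfn ⇒ QSfn   [Q ::= Q S]
QSfn ⇒ nSfn   [Q ::= n]
nSfn ⇒ nfPfn   [S ::= f P]
nfPfn ⇒ nfPfSfn   [P ::= P f S]
nfPfSfn ⇒ nfPfSfSfn   [P ::= P f S]
nfPfSfSfn ⇒ nfPfSfSfSfn   [P ::= P f S]
nfPfSfSfSfn ⇒ nfPfSfSfSfSfn   [P ::= P f S]
nfPfSfSfSfSfn ⇒ nfQffSfSfSfSfn   [P ::= Q f]
nfQffSfSfSfSfn ⇒ nfnffSfSfSfSfn   [Q ::= n]
nfnffSfSfSfSfn ⇒ nfnffnfSfSfSfn   [S ::= n]
nfnffnfSfSfSfn ⇒ nfnffnfnfSfSfn   [S ::= n]
nfnffnfnfSfSfn ⇒ nfnffnfnfnfSfn   [S ::= n]
nfnffnfnfnfSfn ⇒ nfnffnfnfnfnfn   [S ::= n]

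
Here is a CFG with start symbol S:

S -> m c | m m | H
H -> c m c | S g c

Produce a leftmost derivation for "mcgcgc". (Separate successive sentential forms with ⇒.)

S⇒H⇒Sgc⇒Hgc⇒Sgcgc⇒mcgcgc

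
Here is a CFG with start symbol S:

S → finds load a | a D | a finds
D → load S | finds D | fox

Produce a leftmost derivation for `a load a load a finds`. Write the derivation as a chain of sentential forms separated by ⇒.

S ⇒ a D ⇒ a load S ⇒ a load a D ⇒ a load a load S ⇒ a load a load a finds

S ⇒ a D   [S → a D]
a D ⇒ a load S   [D → load S]
a load S ⇒ a load a D   [S → a D]
a load a D ⇒ a load a load S   [D → load S]
a load a load S ⇒ a load a load a finds   [S → a finds]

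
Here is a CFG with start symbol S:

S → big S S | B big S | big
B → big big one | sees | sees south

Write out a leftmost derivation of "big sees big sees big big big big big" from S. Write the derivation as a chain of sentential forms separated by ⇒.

S ⇒ big S S ⇒ big B big S S ⇒ big sees big S S ⇒ big sees big B big S S ⇒ big sees big sees big S S ⇒ big sees big sees big big S S S ⇒ big sees big sees big big big S S ⇒ big sees big sees big big big big S ⇒ big sees big sees big big big big big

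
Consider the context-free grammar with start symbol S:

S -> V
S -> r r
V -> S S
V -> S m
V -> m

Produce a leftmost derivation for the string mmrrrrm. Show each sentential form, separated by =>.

S => V => Sm => Vm => SSm => VSm => SSSm => VSSm => SmSSm => VmSSm => mmSSm => mmrrSm => mmrrrrm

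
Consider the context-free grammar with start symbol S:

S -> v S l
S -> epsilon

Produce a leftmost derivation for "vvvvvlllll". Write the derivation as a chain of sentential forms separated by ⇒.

S⇒vSl⇒vvSll⇒vvvSlll⇒vvvvSllll⇒vvvvvSlllll⇒vvvvvlllll

S ⇒ vSl   [S -> v S l]
vSl ⇒ vvSll   [S -> v S l]
vvSll ⇒ vvvSlll   [S -> v S l]
vvvSlll ⇒ vvvvSllll   [S -> v S l]
vvvvSllll ⇒ vvvvvSlllll   [S -> v S l]
vvvvvSlllll ⇒ vvvvvlllll   [S -> epsilon]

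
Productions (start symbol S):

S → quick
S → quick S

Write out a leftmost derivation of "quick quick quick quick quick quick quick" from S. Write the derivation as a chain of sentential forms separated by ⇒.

S ⇒ quick S ⇒ quick quick S ⇒ quick quick quick S ⇒ quick quick quick quick S ⇒ quick quick quick quick quick S ⇒ quick quick quick quick quick quick S ⇒ quick quick quick quick quick quick quick

S ⇒ quick S   [S → quick S]
quick S ⇒ quick quick S   [S → quick S]
quick quick S ⇒ quick quick quick S   [S → quick S]
quick quick quick S ⇒ quick quick quick quick S   [S → quick S]
quick quick quick quick S ⇒ quick quick quick quick quick S   [S → quick S]
quick quick quick quick quick S ⇒ quick quick quick quick quick quick S   [S → quick S]
quick quick quick quick quick quick S ⇒ quick quick quick quick quick quick quick   [S → quick]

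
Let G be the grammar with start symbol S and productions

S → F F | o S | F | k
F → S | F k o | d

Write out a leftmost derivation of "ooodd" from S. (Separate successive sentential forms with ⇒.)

S ⇒ oS   [S → o S]
oS ⇒ ooS   [S → o S]
ooS ⇒ oooS   [S → o S]
oooS ⇒ oooFF   [S → F F]
oooFF ⇒ ooodF   [F → d]
ooodF ⇒ ooodd   [F → d]

S ⇒ oS ⇒ ooS ⇒ oooS ⇒ oooFF ⇒ ooodF ⇒ ooodd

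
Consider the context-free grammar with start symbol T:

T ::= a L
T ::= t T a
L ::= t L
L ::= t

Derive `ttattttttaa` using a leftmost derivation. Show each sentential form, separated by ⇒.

T ⇒ tTa   [T ::= t T a]
tTa ⇒ ttTaa   [T ::= t T a]
ttTaa ⇒ ttaLaa   [T ::= a L]
ttaLaa ⇒ ttatLaa   [L ::= t L]
ttatLaa ⇒ ttattLaa   [L ::= t L]
ttattLaa ⇒ ttatttLaa   [L ::= t L]
ttatttLaa ⇒ ttattttLaa   [L ::= t L]
ttattttLaa ⇒ ttatttttLaa   [L ::= t L]
ttatttttLaa ⇒ ttattttttaa   [L ::= t]

T ⇒ tTa ⇒ ttTaa ⇒ ttaLaa ⇒ ttatLaa ⇒ ttattLaa ⇒ ttatttLaa ⇒ ttattttLaa ⇒ ttatttttLaa ⇒ ttattttttaa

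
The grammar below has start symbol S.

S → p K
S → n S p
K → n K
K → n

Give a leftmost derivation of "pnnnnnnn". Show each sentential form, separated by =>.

S => pK => pnK => pnnK => pnnnK => pnnnnK => pnnnnnK => pnnnnnnK => pnnnnnnn

S => pK   [S → p K]
pK => pnK   [K → n K]
pnK => pnnK   [K → n K]
pnnK => pnnnK   [K → n K]
pnnnK => pnnnnK   [K → n K]
pnnnnK => pnnnnnK   [K → n K]
pnnnnnK => pnnnnnnK   [K → n K]
pnnnnnnK => pnnnnnnn   [K → n]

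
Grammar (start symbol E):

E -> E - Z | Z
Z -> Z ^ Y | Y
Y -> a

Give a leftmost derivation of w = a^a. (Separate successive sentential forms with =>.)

E => Z => Z^Y => Y^Y => a^Y => a^a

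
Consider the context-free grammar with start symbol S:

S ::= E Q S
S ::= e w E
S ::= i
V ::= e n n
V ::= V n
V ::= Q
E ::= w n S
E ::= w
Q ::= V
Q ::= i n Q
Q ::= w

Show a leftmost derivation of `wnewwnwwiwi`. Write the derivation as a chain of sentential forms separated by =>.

S => EQS   [S ::= E Q S]
EQS => wnSQS   [E ::= w n S]
wnSQS => wnewEQS   [S ::= e w E]
wnewEQS => wnewwnSQS   [E ::= w n S]
wnewwnSQS => wnewwnEQSQS   [S ::= E Q S]
wnewwnEQSQS => wnewwnwQSQS   [E ::= w]
wnewwnwQSQS => wnewwnwwSQS   [Q ::= w]
wnewwnwwSQS => wnewwnwwiQS   [S ::= i]
wnewwnwwiQS => wnewwnwwiwS   [Q ::= w]
wnewwnwwiwS => wnewwnwwiwi   [S ::= i]

S=>EQS=>wnSQS=>wnewEQS=>wnewwnSQS=>wnewwnEQSQS=>wnewwnwQSQS=>wnewwnwwSQS=>wnewwnwwiQS=>wnewwnwwiwS=>wnewwnwwiwi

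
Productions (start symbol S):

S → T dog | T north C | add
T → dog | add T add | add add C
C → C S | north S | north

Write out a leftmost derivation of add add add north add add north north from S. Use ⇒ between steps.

S ⇒ T north C ⇒ add T add north C ⇒ add add add C add north C ⇒ add add add north S add north C ⇒ add add add north add add north C ⇒ add add add north add add north north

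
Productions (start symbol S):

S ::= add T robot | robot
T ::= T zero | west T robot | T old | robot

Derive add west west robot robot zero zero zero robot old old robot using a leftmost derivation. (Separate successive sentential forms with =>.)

S => add T robot => add T old robot => add T old old robot => add west T robot old old robot => add west T zero robot old old robot => add west T zero zero robot old old robot => add west T zero zero zero robot old old robot => add west west T robot zero zero zero robot old old robot => add west west robot robot zero zero zero robot old old robot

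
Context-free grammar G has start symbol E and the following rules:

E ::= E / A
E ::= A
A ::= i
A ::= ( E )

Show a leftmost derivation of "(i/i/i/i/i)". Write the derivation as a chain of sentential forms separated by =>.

E=>A=>(E)=>(E/A)=>(E/A/A)=>(E/A/A/A)=>(E/A/A/A/A)=>(A/A/A/A/A)=>(i/A/A/A/A)=>(i/i/A/A/A)=>(i/i/i/A/A)=>(i/i/i/i/A)=>(i/i/i/i/i)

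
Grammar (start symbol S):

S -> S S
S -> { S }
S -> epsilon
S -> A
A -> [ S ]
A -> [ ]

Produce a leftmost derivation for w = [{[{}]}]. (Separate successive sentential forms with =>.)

S => A   [S -> A]
A => [S]   [A -> [ S ]]
[S] => [{S}]   [S -> { S }]
[{S}] => [{A}]   [S -> A]
[{A}] => [{[S]}]   [A -> [ S ]]
[{[S]}] => [{[{S}]}]   [S -> { S }]
[{[{S}]}] => [{[{}]}]   [S -> epsilon]

S => A => [S] => [{S}] => [{A}] => [{[S]}] => [{[{S}]}] => [{[{}]}]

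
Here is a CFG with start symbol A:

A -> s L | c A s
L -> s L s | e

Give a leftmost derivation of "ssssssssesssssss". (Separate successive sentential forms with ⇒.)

A⇒sL⇒ssLs⇒sssLss⇒ssssLsss⇒sssssLssss⇒ssssssLsssss⇒sssssssLssssss⇒ssssssssLsssssss⇒ssssssssesssssss

A ⇒ sL   [A -> s L]
sL ⇒ ssLs   [L -> s L s]
ssLs ⇒ sssLss   [L -> s L s]
sssLss ⇒ ssssLsss   [L -> s L s]
ssssLsss ⇒ sssssLssss   [L -> s L s]
sssssLssss ⇒ ssssssLsssss   [L -> s L s]
ssssssLsssss ⇒ sssssssLssssss   [L -> s L s]
sssssssLssssss ⇒ ssssssssLsssssss   [L -> s L s]
ssssssssLsssssss ⇒ ssssssssesssssss   [L -> e]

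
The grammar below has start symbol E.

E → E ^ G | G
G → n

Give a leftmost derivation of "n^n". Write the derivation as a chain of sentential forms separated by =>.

E=>E^G=>G^G=>n^G=>n^n

E => E^G   [E → E ^ G]
E^G => G^G   [E → G]
G^G => n^G   [G → n]
n^G => n^n   [G → n]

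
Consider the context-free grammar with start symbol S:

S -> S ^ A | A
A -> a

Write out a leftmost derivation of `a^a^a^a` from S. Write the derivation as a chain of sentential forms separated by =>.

S => S^A   [S -> S ^ A]
S^A => S^A^A   [S -> S ^ A]
S^A^A => S^A^A^A   [S -> S ^ A]
S^A^A^A => A^A^A^A   [S -> A]
A^A^A^A => a^A^A^A   [A -> a]
a^A^A^A => a^a^A^A   [A -> a]
a^a^A^A => a^a^a^A   [A -> a]
a^a^a^A => a^a^a^a   [A -> a]

S => S^A => S^A^A => S^A^A^A => A^A^A^A => a^A^A^A => a^a^A^A => a^a^a^A => a^a^a^a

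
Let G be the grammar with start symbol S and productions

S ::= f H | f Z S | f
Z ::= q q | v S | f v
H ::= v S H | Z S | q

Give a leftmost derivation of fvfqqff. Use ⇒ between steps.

S ⇒ fZS ⇒ fvSS ⇒ fvfZSS ⇒ fvfqqSS ⇒ fvfqqfS ⇒ fvfqqff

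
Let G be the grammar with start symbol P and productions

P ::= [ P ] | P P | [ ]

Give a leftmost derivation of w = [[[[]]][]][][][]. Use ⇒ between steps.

P ⇒ PP ⇒ PPP ⇒ PPPP ⇒ [P]PPP ⇒ [PP]PPP ⇒ [[P]P]PPP ⇒ [[[P]]P]PPP ⇒ [[[[]]]P]PPP ⇒ [[[[]]][]]PPP ⇒ [[[[]]][]][]PP ⇒ [[[[]]][]][][]P ⇒ [[[[]]][]][][][]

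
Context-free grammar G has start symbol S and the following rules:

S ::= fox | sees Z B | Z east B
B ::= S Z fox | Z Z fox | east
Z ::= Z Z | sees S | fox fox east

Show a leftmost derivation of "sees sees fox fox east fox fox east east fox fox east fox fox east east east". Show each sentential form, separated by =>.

S => Z east B => Z Z east B => Z Z Z east B => sees S Z Z east B => sees sees Z B Z Z east B => sees sees Z Z B Z Z east B => sees sees fox fox east Z B Z Z east B => sees sees fox fox east fox fox east B Z Z east B => sees sees fox fox east fox fox east east Z Z east B => sees sees fox fox east fox fox east east fox fox east Z east B => sees sees fox fox east fox fox east east fox fox east fox fox east east B => sees sees fox fox east fox fox east east fox fox east fox fox east east east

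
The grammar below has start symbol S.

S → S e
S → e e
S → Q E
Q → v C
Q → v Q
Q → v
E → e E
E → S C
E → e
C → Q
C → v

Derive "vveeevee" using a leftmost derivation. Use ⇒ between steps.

S ⇒ Se   [S → S e]
Se ⇒ See   [S → S e]
See ⇒ QEee   [S → Q E]
QEee ⇒ vCEee   [Q → v C]
vCEee ⇒ vvEee   [C → v]
vvEee ⇒ vveEee   [E → e E]
vveEee ⇒ vveSCee   [E → S C]
vveSCee ⇒ vveeeCee   [S → e e]
vveeeCee ⇒ vveeeQee   [C → Q]
vveeeQee ⇒ vveeevee   [Q → v]

S⇒Se⇒See⇒QEee⇒vCEee⇒vvEee⇒vveEee⇒vveSCee⇒vveeeCee⇒vveeeQee⇒vveeevee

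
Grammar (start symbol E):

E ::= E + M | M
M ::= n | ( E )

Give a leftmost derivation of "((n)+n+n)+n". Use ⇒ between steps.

E ⇒ E+M   [E ::= E + M]
E+M ⇒ M+M   [E ::= M]
M+M ⇒ (E)+M   [M ::= ( E )]
(E)+M ⇒ (E+M)+M   [E ::= E + M]
(E+M)+M ⇒ (E+M+M)+M   [E ::= E + M]
(E+M+M)+M ⇒ (M+M+M)+M   [E ::= M]
(M+M+M)+M ⇒ ((E)+M+M)+M   [M ::= ( E )]
((E)+M+M)+M ⇒ ((M)+M+M)+M   [E ::= M]
((M)+M+M)+M ⇒ ((n)+M+M)+M   [M ::= n]
((n)+M+M)+M ⇒ ((n)+n+M)+M   [M ::= n]
((n)+n+M)+M ⇒ ((n)+n+n)+M   [M ::= n]
((n)+n+n)+M ⇒ ((n)+n+n)+n   [M ::= n]

E⇒E+M⇒M+M⇒(E)+M⇒(E+M)+M⇒(E+M+M)+M⇒(M+M+M)+M⇒((E)+M+M)+M⇒((M)+M+M)+M⇒((n)+M+M)+M⇒((n)+n+M)+M⇒((n)+n+n)+M⇒((n)+n+n)+n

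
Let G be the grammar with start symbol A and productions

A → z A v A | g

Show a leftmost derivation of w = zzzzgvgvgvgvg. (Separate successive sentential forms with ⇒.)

A⇒zAvA⇒zzAvAvA⇒zzzAvAvAvA⇒zzzzAvAvAvAvA⇒zzzzgvAvAvAvA⇒zzzzgvgvAvAvA⇒zzzzgvgvgvAvA⇒zzzzgvgvgvgvA⇒zzzzgvgvgvgvg

A ⇒ zAvA   [A → z A v A]
zAvA ⇒ zzAvAvA   [A → z A v A]
zzAvAvA ⇒ zzzAvAvAvA   [A → z A v A]
zzzAvAvAvA ⇒ zzzzAvAvAvAvA   [A → z A v A]
zzzzAvAvAvAvA ⇒ zzzzgvAvAvAvA   [A → g]
zzzzgvAvAvAvA ⇒ zzzzgvgvAvAvA   [A → g]
zzzzgvgvAvAvA ⇒ zzzzgvgvgvAvA   [A → g]
zzzzgvgvgvAvA ⇒ zzzzgvgvgvgvA   [A → g]
zzzzgvgvgvgvA ⇒ zzzzgvgvgvgvg   [A → g]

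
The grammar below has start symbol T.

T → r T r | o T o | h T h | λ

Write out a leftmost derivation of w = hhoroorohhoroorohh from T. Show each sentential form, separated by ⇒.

T ⇒ hTh ⇒ hhThh ⇒ hhoTohh ⇒ hhorTrohh ⇒ hhoroTorohh ⇒ hhorooToorohh ⇒ hhoroorTroorohh ⇒ hhorooroToroorohh ⇒ hhoroorohThoroorohh ⇒ hhoroorohhoroorohh

T ⇒ hTh   [T → h T h]
hTh ⇒ hhThh   [T → h T h]
hhThh ⇒ hhoTohh   [T → o T o]
hhoTohh ⇒ hhorTrohh   [T → r T r]
hhorTrohh ⇒ hhoroTorohh   [T → o T o]
hhoroTorohh ⇒ hhorooToorohh   [T → o T o]
hhorooToorohh ⇒ hhoroorTroorohh   [T → r T r]
hhoroorTroorohh ⇒ hhorooroToroorohh   [T → o T o]
hhorooroToroorohh ⇒ hhoroorohThoroorohh   [T → h T h]
hhoroorohThoroorohh ⇒ hhoroorohhoroorohh   [T → λ]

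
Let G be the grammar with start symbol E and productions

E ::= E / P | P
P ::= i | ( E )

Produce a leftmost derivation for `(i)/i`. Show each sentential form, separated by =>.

E => E/P => P/P => (E)/P => (P)/P => (i)/P => (i)/i

E => E/P   [E ::= E / P]
E/P => P/P   [E ::= P]
P/P => (E)/P   [P ::= ( E )]
(E)/P => (P)/P   [E ::= P]
(P)/P => (i)/P   [P ::= i]
(i)/P => (i)/i   [P ::= i]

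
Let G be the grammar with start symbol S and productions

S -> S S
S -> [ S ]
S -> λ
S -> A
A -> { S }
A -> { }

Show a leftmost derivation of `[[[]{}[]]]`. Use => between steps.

S=>[S]=>[[S]]=>[[SS]]=>[[SSS]]=>[[SSSS]]=>[[SSSSS]]=>[[[S]SSSS]]=>[[[]SSSS]]=>[[[]SSS]]=>[[[]ASS]]=>[[[]{}SS]]=>[[[]{}[S]S]]=>[[[]{}[]S]]=>[[[]{}[]]]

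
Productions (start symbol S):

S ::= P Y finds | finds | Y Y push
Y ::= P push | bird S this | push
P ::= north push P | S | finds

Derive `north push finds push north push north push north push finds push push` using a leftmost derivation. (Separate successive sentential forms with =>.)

S => Y Y push   [S ::= Y Y push]
Y Y push => P push Y push   [Y ::= P push]
P push Y push => north push P push Y push   [P ::= north push P]
north push P push Y push => north push S push Y push   [P ::= S]
north push S push Y push => north push finds push Y push   [S ::= finds]
north push finds push Y push => north push finds push P push push   [Y ::= P push]
north push finds push P push push => north push finds push north push P push push   [P ::= north push P]
north push finds push north push P push push => north push finds push north push north push P push push   [P ::= north push P]
north push finds push north push north push P push push => north push finds push north push north push north push P push push   [P ::= north push P]
north push finds push north push north push north push P push push => north push finds push north push north push north push finds push push   [P ::= finds]

S => Y Y push => P push Y push => north push P push Y push => north push S push Y push => north push finds push Y push => north push finds push P push push => north push finds push north push P push push => north push finds push north push north push P push push => north push finds push north push north push north push P push push => north push finds push north push north push north push finds push push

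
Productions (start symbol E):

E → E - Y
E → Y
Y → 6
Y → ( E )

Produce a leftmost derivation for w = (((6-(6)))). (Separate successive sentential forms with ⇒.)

E ⇒ Y   [E → Y]
Y ⇒ (E)   [Y → ( E )]
(E) ⇒ (Y)   [E → Y]
(Y) ⇒ ((E))   [Y → ( E )]
((E)) ⇒ ((Y))   [E → Y]
((Y)) ⇒ (((E)))   [Y → ( E )]
(((E))) ⇒ (((E-Y)))   [E → E - Y]
(((E-Y))) ⇒ (((Y-Y)))   [E → Y]
(((Y-Y))) ⇒ (((6-Y)))   [Y → 6]
(((6-Y))) ⇒ (((6-(E))))   [Y → ( E )]
(((6-(E)))) ⇒ (((6-(Y))))   [E → Y]
(((6-(Y)))) ⇒ (((6-(6))))   [Y → 6]

E ⇒ Y ⇒ (E) ⇒ (Y) ⇒ ((E)) ⇒ ((Y)) ⇒ (((E))) ⇒ (((E-Y))) ⇒ (((Y-Y))) ⇒ (((6-Y))) ⇒ (((6-(E)))) ⇒ (((6-(Y)))) ⇒ (((6-(6))))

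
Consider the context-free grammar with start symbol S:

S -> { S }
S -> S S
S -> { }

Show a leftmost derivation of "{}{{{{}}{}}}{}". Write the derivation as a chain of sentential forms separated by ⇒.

S⇒SS⇒{}S⇒{}SS⇒{}{S}S⇒{}{{S}}S⇒{}{{SS}}S⇒{}{{{S}S}}S⇒{}{{{{}}S}}S⇒{}{{{{}}{}}}S⇒{}{{{{}}{}}}{}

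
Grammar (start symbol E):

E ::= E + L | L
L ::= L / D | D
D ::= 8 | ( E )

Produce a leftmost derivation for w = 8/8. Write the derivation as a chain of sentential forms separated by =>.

E => L   [E ::= L]
L => L/D   [L ::= L / D]
L/D => D/D   [L ::= D]
D/D => 8/D   [D ::= 8]
8/D => 8/8   [D ::= 8]

E=>L=>L/D=>D/D=>8/D=>8/8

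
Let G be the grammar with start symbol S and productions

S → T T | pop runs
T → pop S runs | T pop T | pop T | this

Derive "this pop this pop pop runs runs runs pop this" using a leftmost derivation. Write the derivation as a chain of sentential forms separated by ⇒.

S ⇒ T T ⇒ this T ⇒ this T pop T ⇒ this pop S runs pop T ⇒ this pop T T runs pop T ⇒ this pop this T runs pop T ⇒ this pop this pop S runs runs pop T ⇒ this pop this pop pop runs runs runs pop T ⇒ this pop this pop pop runs runs runs pop this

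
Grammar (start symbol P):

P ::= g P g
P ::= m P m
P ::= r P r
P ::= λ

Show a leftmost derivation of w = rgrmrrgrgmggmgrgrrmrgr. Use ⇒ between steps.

P⇒rPr⇒rgPgr⇒rgrPrgr⇒rgrmPmrgr⇒rgrmrPrmrgr⇒rgrmrrPrrmrgr⇒rgrmrrgPgrrmrgr⇒rgrmrrgrPrgrrmrgr⇒rgrmrrgrgPgrgrrmrgr⇒rgrmrrgrgmPmgrgrrmrgr⇒rgrmrrgrgmgPgmgrgrrmrgr⇒rgrmrrgrgmggmgrgrrmrgr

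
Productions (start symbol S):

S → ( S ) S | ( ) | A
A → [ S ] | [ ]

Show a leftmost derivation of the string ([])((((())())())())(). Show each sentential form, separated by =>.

S => (S)S   [S → ( S ) S]
(S)S => (A)S   [S → A]
(A)S => ([])S   [A → [ ]]
([])S => ([])(S)S   [S → ( S ) S]
([])(S)S => ([])((S)S)S   [S → ( S ) S]
([])((S)S)S => ([])(((S)S)S)S   [S → ( S ) S]
([])(((S)S)S)S => ([])((((S)S)S)S)S   [S → ( S ) S]
([])((((S)S)S)S)S => ([])((((())S)S)S)S   [S → ( )]
([])((((())S)S)S)S => ([])((((())())S)S)S   [S → ( )]
([])((((())())S)S)S => ([])((((())())())S)S   [S → ( )]
([])((((())())())S)S => ([])((((())())())())S   [S → ( )]
([])((((())())())())S => ([])((((())())())())()   [S → ( )]

S=>(S)S=>(A)S=>([])S=>([])(S)S=>([])((S)S)S=>([])(((S)S)S)S=>([])((((S)S)S)S)S=>([])((((())S)S)S)S=>([])((((())())S)S)S=>([])((((())())())S)S=>([])((((())())())())S=>([])((((())())())())()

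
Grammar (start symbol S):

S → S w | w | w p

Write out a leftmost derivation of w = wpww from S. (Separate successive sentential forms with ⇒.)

S⇒Sw⇒Sww⇒wpww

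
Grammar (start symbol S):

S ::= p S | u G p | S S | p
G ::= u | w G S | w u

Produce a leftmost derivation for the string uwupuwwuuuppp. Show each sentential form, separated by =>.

S=>SS=>uGpS=>uwupS=>uwupSS=>uwupuGpS=>uwupuwGSpS=>uwupuwwuSpS=>uwupuwwuuGppS=>uwupuwwuuuppS=>uwupuwwuuuppp

S => SS   [S ::= S S]
SS => uGpS   [S ::= u G p]
uGpS => uwupS   [G ::= w u]
uwupS => uwupSS   [S ::= S S]
uwupSS => uwupuGpS   [S ::= u G p]
uwupuGpS => uwupuwGSpS   [G ::= w G S]
uwupuwGSpS => uwupuwwuSpS   [G ::= w u]
uwupuwwuSpS => uwupuwwuuGppS   [S ::= u G p]
uwupuwwuuGppS => uwupuwwuuuppS   [G ::= u]
uwupuwwuuuppS => uwupuwwuuuppp   [S ::= p]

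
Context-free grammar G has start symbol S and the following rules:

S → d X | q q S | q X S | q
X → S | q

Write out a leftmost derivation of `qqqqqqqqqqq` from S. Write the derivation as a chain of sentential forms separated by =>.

S=>qqS=>qqqXS=>qqqSS=>qqqqqSS=>qqqqqqXSS=>qqqqqqSSS=>qqqqqqqSS=>qqqqqqqqXSS=>qqqqqqqqSSS=>qqqqqqqqqSS=>qqqqqqqqqqS=>qqqqqqqqqqq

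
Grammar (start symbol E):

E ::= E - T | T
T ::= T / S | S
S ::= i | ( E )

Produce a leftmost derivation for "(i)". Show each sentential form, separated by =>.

E => T => S => (E) => (T) => (S) => (i)

E => T   [E ::= T]
T => S   [T ::= S]
S => (E)   [S ::= ( E )]
(E) => (T)   [E ::= T]
(T) => (S)   [T ::= S]
(S) => (i)   [S ::= i]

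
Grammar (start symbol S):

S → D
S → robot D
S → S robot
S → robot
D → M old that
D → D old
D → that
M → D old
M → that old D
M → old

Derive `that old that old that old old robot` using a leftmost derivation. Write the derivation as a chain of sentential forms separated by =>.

S => S robot => D robot => D old robot => D old old robot => M old that old old robot => that old D old that old old robot => that old that old that old old robot

S => S robot   [S → S robot]
S robot => D robot   [S → D]
D robot => D old robot   [D → D old]
D old robot => D old old robot   [D → D old]
D old old robot => M old that old old robot   [D → M old that]
M old that old old robot => that old D old that old old robot   [M → that old D]
that old D old that old old robot => that old that old that old old robot   [D → that]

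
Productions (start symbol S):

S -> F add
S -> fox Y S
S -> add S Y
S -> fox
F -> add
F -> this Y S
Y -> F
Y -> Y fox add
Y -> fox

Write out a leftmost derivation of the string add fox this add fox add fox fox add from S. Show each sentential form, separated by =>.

S => add S Y => add fox Y => add fox Y fox add => add fox F fox add => add fox this Y S fox add => add fox this Y fox add S fox add => add fox this F fox add S fox add => add fox this add fox add S fox add => add fox this add fox add fox fox add

S => add S Y   [S -> add S Y]
add S Y => add fox Y   [S -> fox]
add fox Y => add fox Y fox add   [Y -> Y fox add]
add fox Y fox add => add fox F fox add   [Y -> F]
add fox F fox add => add fox this Y S fox add   [F -> this Y S]
add fox this Y S fox add => add fox this Y fox add S fox add   [Y -> Y fox add]
add fox this Y fox add S fox add => add fox this F fox add S fox add   [Y -> F]
add fox this F fox add S fox add => add fox this add fox add S fox add   [F -> add]
add fox this add fox add S fox add => add fox this add fox add fox fox add   [S -> fox]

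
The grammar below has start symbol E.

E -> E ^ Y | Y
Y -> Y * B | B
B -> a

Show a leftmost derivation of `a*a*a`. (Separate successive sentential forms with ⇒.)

E ⇒ Y   [E -> Y]
Y ⇒ Y*B   [Y -> Y * B]
Y*B ⇒ Y*B*B   [Y -> Y * B]
Y*B*B ⇒ B*B*B   [Y -> B]
B*B*B ⇒ a*B*B   [B -> a]
a*B*B ⇒ a*a*B   [B -> a]
a*a*B ⇒ a*a*a   [B -> a]

E ⇒ Y ⇒ Y*B ⇒ Y*B*B ⇒ B*B*B ⇒ a*B*B ⇒ a*a*B ⇒ a*a*a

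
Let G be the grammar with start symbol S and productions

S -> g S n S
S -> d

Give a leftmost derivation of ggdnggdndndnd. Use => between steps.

S => gSnS => ggSnSnS => ggdnSnS => ggdngSnSnS => ggdnggSnSnSnS => ggdnggdnSnSnS => ggdnggdndnSnS => ggdnggdndndnS => ggdnggdndndnd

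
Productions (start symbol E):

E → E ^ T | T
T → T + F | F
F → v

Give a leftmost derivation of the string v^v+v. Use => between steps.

E => E^T => T^T => F^T => v^T => v^T+F => v^F+F => v^v+F => v^v+v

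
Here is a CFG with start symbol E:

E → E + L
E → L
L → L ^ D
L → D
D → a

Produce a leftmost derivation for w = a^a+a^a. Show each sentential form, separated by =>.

E => E+L => L+L => L^D+L => D^D+L => a^D+L => a^a+L => a^a+L^D => a^a+D^D => a^a+a^D => a^a+a^a

E => E+L   [E → E + L]
E+L => L+L   [E → L]
L+L => L^D+L   [L → L ^ D]
L^D+L => D^D+L   [L → D]
D^D+L => a^D+L   [D → a]
a^D+L => a^a+L   [D → a]
a^a+L => a^a+L^D   [L → L ^ D]
a^a+L^D => a^a+D^D   [L → D]
a^a+D^D => a^a+a^D   [D → a]
a^a+a^D => a^a+a^a   [D → a]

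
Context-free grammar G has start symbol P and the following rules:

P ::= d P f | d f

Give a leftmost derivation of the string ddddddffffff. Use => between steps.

P => dPf => ddPff => dddPfff => ddddPffff => dddddPfffff => ddddddffffff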